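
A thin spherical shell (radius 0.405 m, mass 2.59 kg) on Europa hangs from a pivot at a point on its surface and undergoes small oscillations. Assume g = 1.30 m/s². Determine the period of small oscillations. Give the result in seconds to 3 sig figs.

I_cm = (2/3)mr² = 0.2832 kg·m². The pivot is at distance d = 0.405 m from the centre of mass.
By the parallel-axis theorem, I = I_cm + md² = 0.2832 + 0.4248 = 0.7080 kg·m².
T = 2π√(I/(mgd)) = 2π√(0.7080/(2.59 × 1.30 × 0.405)) = 4.53 s.

4.53 s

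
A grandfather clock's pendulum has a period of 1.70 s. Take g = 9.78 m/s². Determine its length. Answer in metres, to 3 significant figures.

From T = 2π√(L/g), L = gT²/(4π²) = 9.78 × 1.700²/(4π²) = 0.716 m.

0.716 m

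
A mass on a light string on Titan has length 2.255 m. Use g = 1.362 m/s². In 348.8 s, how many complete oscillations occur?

43

T = 2π√(L/g) = 2π√(2.255/1.362) = 8.0847 s.
Number of complete oscillations = ⌊348.8/8.0847⌋ = ⌊43.143⌋ = 43.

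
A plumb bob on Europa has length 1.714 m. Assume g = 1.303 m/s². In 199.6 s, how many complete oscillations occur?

27

T = 2π√(L/g) = 2π√(1.714/1.303) = 7.2063 s.
Number of complete oscillations = ⌊199.6/7.2063⌋ = ⌊27.698⌋ = 27.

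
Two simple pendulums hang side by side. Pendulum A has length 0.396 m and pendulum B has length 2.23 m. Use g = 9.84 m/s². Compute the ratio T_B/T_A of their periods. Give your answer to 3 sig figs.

2.37

T ∝ √L, so T_B/T_A = √(L_B/L_A) = √(2.23/0.396) = 2.37.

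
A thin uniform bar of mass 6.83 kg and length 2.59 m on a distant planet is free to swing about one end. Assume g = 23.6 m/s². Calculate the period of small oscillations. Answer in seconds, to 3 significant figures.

1.70 s

For a physical pendulum T = 2π√(I/(mgd)), with d = 1.295 m from pivot to centre of mass.
I_cm = mL²/12 = 6.83 × 2.59²/12 = 3.818 kg·m²; I = I_cm + md² = 3.818 + 6.83 × 1.295² = 15.27 kg·m².
T = 2π√(15.27/(6.83 × 23.6 × 1.295)) = 1.70 s.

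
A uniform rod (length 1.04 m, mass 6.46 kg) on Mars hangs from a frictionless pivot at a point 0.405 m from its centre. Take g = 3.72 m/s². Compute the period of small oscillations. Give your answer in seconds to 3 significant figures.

2.58 s

For a physical pendulum T = 2π√(I/(mgd)), with d = 0.4050 m from pivot to centre of mass.
I_cm = mL²/12 = 6.46 × 1.04²/12 = 0.5823 kg·m²; I = I_cm + md² = 0.5823 + 6.46 × 0.4050² = 1.642 kg·m².
T = 2π√(1.642/(6.46 × 3.72 × 0.4050)) = 2.58 s.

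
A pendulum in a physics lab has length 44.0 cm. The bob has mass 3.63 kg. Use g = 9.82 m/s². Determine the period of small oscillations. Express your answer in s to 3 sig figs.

1.33 s

T = 2π√(L/g) = 2π√(0.440/9.82) = 2π × 0.2117 = 1.33 s.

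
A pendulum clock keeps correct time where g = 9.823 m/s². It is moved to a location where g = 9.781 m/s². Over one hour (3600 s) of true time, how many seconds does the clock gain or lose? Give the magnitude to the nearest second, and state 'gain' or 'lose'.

The clock's period scales as T ∝ 1/√g, so T'/T = √(9.823/9.781) = 1.00214.
In 3600 s of true time the clock registers 3600/1.00214 = 3592.3 s, so it loses 8 s.

lose 8 s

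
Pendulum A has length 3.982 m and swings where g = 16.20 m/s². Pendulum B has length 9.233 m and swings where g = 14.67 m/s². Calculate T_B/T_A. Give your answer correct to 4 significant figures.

1.600

T = 2π√(L/g), so T_B/T_A = √((L_B/g_B)/(L_A/g_A)) = √((9.233/14.67)/(3.982/16.20)) = 1.600.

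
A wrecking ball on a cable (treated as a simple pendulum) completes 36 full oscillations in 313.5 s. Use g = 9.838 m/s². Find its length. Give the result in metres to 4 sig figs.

T = 313.5/36 = 8.7083 s.
From T = 2π√(L/g), L = gT²/(4π²) = 9.838 × 8.7083²/(4π²) = 18.90 m.

18.90 m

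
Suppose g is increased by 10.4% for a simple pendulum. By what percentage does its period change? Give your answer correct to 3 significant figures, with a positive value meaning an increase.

T ∝ 1/√g, so T'/T = 1/√(1.104) = 0.9517.
Percentage change in T = (0.9517 − 1) × 100% = -4.83%.

-4.83%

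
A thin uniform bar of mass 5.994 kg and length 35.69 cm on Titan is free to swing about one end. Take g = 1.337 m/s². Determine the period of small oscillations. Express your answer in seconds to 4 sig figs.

2.651 s

For a physical pendulum T = 2π√(I/(mgd)), with d = 0.17845 m from pivot to centre of mass.
I_cm = mL²/12 = 5.994 × 0.3569²/12 = 0.063625 kg·m²; I = I_cm + md² = 0.063625 + 5.994 × 0.17845² = 0.25450 kg·m².
T = 2π√(0.25450/(5.994 × 1.337 × 0.17845)) = 2.651 s.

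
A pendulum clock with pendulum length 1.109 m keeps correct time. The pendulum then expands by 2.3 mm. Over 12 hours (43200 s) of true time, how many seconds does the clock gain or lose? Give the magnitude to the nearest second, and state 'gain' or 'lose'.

lose 45 s

T ∝ √L, so T'/T = √(1.11130/1.109) = 1.00104.
In 43200 s of true time the clock registers 43200/1.00104 = 43155.3 s, so it loses 45 s.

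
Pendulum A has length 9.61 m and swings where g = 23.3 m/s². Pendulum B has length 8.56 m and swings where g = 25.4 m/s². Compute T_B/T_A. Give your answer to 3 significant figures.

0.904

T = 2π√(L/g), so T_B/T_A = √((L_B/g_B)/(L_A/g_A)) = √((8.56/25.4)/(9.61/23.3)) = 0.904.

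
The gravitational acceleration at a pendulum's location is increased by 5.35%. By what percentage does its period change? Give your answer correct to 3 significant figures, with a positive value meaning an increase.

-2.57%

T ∝ 1/√g, so T'/T = 1/√(1.054) = 0.9743.
Percentage change in T = (0.9743 − 1) × 100% = -2.57%.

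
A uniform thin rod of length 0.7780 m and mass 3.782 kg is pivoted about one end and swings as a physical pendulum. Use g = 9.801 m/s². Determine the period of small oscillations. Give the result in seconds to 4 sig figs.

For a physical pendulum T = 2π√(I/(mgd)), with d = 0.38900 m from pivot to centre of mass.
I_cm = mL²/12 = 3.782 × 0.7780²/12 = 0.19077 kg·m²; I = I_cm + md² = 0.19077 + 3.782 × 0.38900² = 0.76306 kg·m².
T = 2π√(0.76306/(3.782 × 9.801 × 0.38900)) = 1.445 s.

1.445 s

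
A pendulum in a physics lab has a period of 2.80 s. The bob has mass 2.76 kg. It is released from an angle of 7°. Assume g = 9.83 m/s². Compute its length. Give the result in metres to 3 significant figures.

1.95 m

From T = 2π√(L/g), L = gT²/(4π²) = 9.83 × 2.800²/(4π²) = 1.95 m.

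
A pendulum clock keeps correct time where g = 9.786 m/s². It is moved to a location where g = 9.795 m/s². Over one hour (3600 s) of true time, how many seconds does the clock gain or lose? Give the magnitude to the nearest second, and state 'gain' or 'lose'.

The clock's period scales as T ∝ 1/√g, so T'/T = √(9.786/9.795) = 0.999540.
In 3600 s of true time the clock registers 3600/0.999540 = 3601.7 s, so it gains 2 s.

gain 2 s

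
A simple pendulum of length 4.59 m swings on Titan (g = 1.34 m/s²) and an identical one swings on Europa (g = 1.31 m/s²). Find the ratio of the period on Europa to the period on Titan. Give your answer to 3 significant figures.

1.01

T ∝ 1/√g, so T₂/T₁ = √(g₁/g₂) = √(1.34/1.31) = 1.01.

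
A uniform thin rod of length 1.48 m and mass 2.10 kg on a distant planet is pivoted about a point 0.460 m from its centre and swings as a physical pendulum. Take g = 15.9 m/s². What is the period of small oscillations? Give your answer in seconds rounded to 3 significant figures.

1.46 s

For a physical pendulum T = 2π√(I/(mgd)), with d = 0.4600 m from pivot to centre of mass.
I_cm = mL²/12 = 2.10 × 1.48²/12 = 0.3833 kg·m²; I = I_cm + md² = 0.3833 + 2.10 × 0.4600² = 0.8277 kg·m².
T = 2π√(0.8277/(2.10 × 15.9 × 0.4600)) = 1.46 s.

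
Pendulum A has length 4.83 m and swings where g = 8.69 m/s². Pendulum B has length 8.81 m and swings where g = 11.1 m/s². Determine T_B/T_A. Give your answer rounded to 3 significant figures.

1.19

T = 2π√(L/g), so T_B/T_A = √((L_B/g_B)/(L_A/g_A)) = √((8.81/11.1)/(4.83/8.69)) = 1.19.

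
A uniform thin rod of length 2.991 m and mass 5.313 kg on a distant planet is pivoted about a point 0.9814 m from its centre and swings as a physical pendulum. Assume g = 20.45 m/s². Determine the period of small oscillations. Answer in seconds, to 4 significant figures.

1.833 s

For a physical pendulum T = 2π√(I/(mgd)), with d = 0.98140 m from pivot to centre of mass.
I_cm = mL²/12 = 5.313 × 2.991²/12 = 3.9609 kg·m²; I = I_cm + md² = 3.9609 + 5.313 × 0.98140² = 9.0781 kg·m².
T = 2π√(9.0781/(5.313 × 20.45 × 0.98140)) = 1.833 s.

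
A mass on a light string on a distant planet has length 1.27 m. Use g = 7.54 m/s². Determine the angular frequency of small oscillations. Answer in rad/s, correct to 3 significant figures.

2.44 rad/s

ω = √(g/L) = √(7.54/1.27) = 2.44 rad/s.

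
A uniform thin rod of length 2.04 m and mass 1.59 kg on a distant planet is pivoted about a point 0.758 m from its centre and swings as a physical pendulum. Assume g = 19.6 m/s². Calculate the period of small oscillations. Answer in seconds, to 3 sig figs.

For a physical pendulum T = 2π√(I/(mgd)), with d = 0.7580 m from pivot to centre of mass.
I_cm = mL²/12 = 1.59 × 2.04²/12 = 0.5514 kg·m²; I = I_cm + md² = 0.5514 + 1.59 × 0.7580² = 1.465 kg·m².
T = 2π√(1.465/(1.59 × 19.6 × 0.7580)) = 1.56 s.

1.56 s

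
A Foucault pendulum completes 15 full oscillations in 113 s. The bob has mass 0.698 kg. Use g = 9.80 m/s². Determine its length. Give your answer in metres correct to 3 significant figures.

T = 113/15 = 7.533 s.
From T = 2π√(L/g), L = gT²/(4π²) = 9.80 × 7.533²/(4π²) = 14.1 m.

14.1 m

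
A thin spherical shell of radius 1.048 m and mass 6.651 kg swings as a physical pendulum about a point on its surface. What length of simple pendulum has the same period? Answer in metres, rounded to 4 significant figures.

The equivalent simple-pendulum length is L_eq = I/(md), where I is about the pivot and d = 1.0480 m.
I_cm = (2/3)mR² = 4.8699 kg·m², so I = I_cm + md² = 4.8699 + 7.3048 = 12.175 kg·m².
L_eq = 12.175/(6.651 × 1.0480) = 1.747 m.

1.747 m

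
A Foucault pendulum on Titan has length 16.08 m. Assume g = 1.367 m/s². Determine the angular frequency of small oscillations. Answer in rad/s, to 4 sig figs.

ω = √(g/L) = √(1.367/16.08) = 0.2916 rad/s.

0.2916 rad/s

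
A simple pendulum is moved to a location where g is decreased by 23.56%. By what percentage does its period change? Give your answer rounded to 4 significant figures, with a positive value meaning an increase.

T ∝ 1/√g, so T'/T = 1/√(0.76440) = 1.1438.
Percentage change in T = (1.1438 − 1) × 100% = 14.38%.

14.38%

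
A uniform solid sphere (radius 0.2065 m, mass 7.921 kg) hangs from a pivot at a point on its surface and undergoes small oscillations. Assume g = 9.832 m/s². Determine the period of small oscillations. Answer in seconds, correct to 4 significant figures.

I_cm = (2/5)mr² = 0.13511 kg·m². The pivot is at distance d = 0.2065 m from the centre of mass.
By the parallel-axis theorem, I = I_cm + md² = 0.13511 + 0.33777 = 0.47288 kg·m².
T = 2π√(I/(mgd)) = 2π√(0.47288/(7.921 × 9.832 × 0.2065)) = 1.077 s.

1.077 s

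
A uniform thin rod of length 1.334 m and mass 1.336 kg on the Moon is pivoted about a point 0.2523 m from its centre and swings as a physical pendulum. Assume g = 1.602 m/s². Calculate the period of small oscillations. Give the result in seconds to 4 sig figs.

For a physical pendulum T = 2π√(I/(mgd)), with d = 0.25230 m from pivot to centre of mass.
I_cm = mL²/12 = 1.336 × 1.334²/12 = 0.19812 kg·m²; I = I_cm + md² = 0.19812 + 1.336 × 0.25230² = 0.28317 kg·m².
T = 2π√(0.28317/(1.336 × 1.602 × 0.25230)) = 4.550 s.

4.550 s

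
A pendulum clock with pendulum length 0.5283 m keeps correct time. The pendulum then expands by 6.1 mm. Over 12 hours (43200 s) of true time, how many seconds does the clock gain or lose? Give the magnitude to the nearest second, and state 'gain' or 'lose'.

T ∝ √L, so T'/T = √(0.53440/0.5283) = 1.00576.
In 43200 s of true time the clock registers 43200/1.00576 = 42952.7 s, so it loses 247 s.

lose 247 s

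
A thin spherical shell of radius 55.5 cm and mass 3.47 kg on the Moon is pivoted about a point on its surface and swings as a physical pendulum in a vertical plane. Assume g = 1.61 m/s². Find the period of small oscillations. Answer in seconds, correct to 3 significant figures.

4.76 s

I_cm = (2/3)mr² = 0.7126 kg·m². The pivot is at distance d = 0.555 m from the centre of mass.
By the parallel-axis theorem, I = I_cm + md² = 0.7126 + 1.069 = 1.781 kg·m².
T = 2π√(I/(mgd)) = 2π√(1.781/(3.47 × 1.61 × 0.555)) = 4.76 s.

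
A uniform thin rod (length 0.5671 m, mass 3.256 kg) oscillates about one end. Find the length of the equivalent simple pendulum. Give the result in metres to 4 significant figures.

0.3781 m

The equivalent simple-pendulum length is L_eq = I/(md), where I is about the pivot and d = 0.28355 m.
I_cm = (1/12)mL² = 0.087261 kg·m², so I = I_cm + md² = 0.087261 + 0.26178 = 0.34905 kg·m².
L_eq = 0.34905/(3.256 × 0.28355) = 0.3781 m.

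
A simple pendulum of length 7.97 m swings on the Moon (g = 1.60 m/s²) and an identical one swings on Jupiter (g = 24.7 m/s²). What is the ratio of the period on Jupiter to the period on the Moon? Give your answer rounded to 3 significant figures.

0.255

T ∝ 1/√g, so T₂/T₁ = √(g₁/g₂) = √(1.60/24.7) = 0.255.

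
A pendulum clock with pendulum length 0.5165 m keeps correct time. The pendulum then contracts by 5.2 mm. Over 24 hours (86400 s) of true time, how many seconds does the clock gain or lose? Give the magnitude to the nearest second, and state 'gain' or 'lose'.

T ∝ √L, so T'/T = √(0.51130/0.5165) = 0.994953.
In 86400 s of true time the clock registers 86400/0.994953 = 86838.2 s, so it gains 438 s.

gain 438 s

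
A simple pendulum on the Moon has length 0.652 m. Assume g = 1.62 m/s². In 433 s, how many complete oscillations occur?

108

T = 2π√(L/g) = 2π√(0.652/1.62) = 3.986 s.
Number of complete oscillations = ⌊433/3.986⌋ = ⌊108.6⌋ = 108.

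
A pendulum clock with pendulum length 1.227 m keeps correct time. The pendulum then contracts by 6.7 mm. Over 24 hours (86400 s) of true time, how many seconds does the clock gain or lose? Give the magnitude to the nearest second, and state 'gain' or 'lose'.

T ∝ √L, so T'/T = √(1.22030/1.227) = 0.997266.
In 86400 s of true time the clock registers 86400/0.997266 = 86636.9 s, so it gains 237 s.

gain 237 s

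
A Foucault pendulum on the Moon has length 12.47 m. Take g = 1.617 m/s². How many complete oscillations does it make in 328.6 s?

18

T = 2π√(L/g) = 2π√(12.47/1.617) = 17.448 s.
Number of complete oscillations = ⌊328.6/17.448⌋ = ⌊18.833⌋ = 18.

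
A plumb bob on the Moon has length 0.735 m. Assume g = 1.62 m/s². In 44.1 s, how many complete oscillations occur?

10

T = 2π√(L/g) = 2π√(0.735/1.62) = 4.232 s.
Number of complete oscillations = ⌊44.1/4.232⌋ = ⌊10.42⌋ = 10.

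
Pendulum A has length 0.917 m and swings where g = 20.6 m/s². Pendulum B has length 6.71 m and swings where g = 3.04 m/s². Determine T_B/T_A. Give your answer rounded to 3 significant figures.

7.04

T = 2π√(L/g), so T_B/T_A = √((L_B/g_B)/(L_A/g_A)) = √((6.71/3.04)/(0.917/20.6)) = 7.04.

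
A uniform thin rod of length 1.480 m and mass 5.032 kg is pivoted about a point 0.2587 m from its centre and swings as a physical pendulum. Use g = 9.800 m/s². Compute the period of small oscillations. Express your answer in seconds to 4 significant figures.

1.971 s

For a physical pendulum T = 2π√(I/(mgd)), with d = 0.25870 m from pivot to centre of mass.
I_cm = mL²/12 = 5.032 × 1.480²/12 = 0.91851 kg·m²; I = I_cm + md² = 0.91851 + 5.032 × 0.25870² = 1.2553 kg·m².
T = 2π√(1.2553/(5.032 × 9.800 × 0.25870)) = 1.971 s.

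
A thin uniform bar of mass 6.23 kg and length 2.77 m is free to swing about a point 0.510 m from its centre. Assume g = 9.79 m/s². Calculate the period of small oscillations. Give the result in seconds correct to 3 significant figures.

2.67 s

For a physical pendulum T = 2π√(I/(mgd)), with d = 0.5100 m from pivot to centre of mass.
I_cm = mL²/12 = 6.23 × 2.77²/12 = 3.984 kg·m²; I = I_cm + md² = 3.984 + 6.23 × 0.5100² = 5.604 kg·m².
T = 2π√(5.604/(6.23 × 9.79 × 0.5100)) = 2.67 s.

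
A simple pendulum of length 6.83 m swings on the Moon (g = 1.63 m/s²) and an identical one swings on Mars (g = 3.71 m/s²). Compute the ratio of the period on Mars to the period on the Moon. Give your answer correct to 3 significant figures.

T ∝ 1/√g, so T₂/T₁ = √(g₁/g₂) = √(1.63/3.71) = 0.663.

0.663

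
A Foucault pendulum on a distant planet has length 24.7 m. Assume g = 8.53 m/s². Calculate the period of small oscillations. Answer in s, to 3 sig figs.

T = 2π√(L/g) = 2π√(24.7/8.53) = 2π × 1.702 = 10.7 s.

10.7 s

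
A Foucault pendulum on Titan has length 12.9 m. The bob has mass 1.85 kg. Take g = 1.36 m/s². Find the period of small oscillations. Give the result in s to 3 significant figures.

T = 2π√(L/g) = 2π√(12.9/1.36) = 2π × 3.080 = 19.4 s.

19.4 s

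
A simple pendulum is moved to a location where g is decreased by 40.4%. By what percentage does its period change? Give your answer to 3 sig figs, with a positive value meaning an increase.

T ∝ 1/√g, so T'/T = 1/√(0.5960) = 1.295.
Percentage change in T = (1.295 − 1) × 100% = 29.5%.

29.5%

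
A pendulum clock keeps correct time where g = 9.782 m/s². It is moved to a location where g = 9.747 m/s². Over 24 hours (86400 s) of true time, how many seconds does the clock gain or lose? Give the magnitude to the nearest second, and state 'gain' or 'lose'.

lose 155 s

The clock's period scales as T ∝ 1/√g, so T'/T = √(9.782/9.747) = 1.00179.
In 86400 s of true time the clock registers 86400/1.00179 = 86245.3 s, so it loses 155 s.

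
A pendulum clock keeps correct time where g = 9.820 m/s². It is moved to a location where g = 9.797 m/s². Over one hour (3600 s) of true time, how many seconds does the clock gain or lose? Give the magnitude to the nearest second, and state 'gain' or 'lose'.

lose 4 s

The clock's period scales as T ∝ 1/√g, so T'/T = √(9.820/9.797) = 1.00117.
In 3600 s of true time the clock registers 3600/1.00117 = 3595.8 s, so it loses 4 s.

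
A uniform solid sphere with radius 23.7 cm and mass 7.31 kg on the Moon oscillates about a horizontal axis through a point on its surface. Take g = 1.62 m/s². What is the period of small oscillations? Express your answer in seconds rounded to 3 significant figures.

I_cm = (2/5)mr² = 0.1642 kg·m². The pivot is at distance d = 0.237 m from the centre of mass.
By the parallel-axis theorem, I = I_cm + md² = 0.1642 + 0.4106 = 0.5748 kg·m².
T = 2π√(I/(mgd)) = 2π√(0.5748/(7.31 × 1.62 × 0.237)) = 2.84 s.

2.84 s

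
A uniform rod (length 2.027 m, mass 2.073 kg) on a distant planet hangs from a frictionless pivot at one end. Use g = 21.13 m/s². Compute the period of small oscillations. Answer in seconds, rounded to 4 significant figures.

For a physical pendulum T = 2π√(I/(mgd)), with d = 1.0135 m from pivot to centre of mass.
I_cm = mL²/12 = 2.073 × 2.027²/12 = 0.70978 kg·m²; I = I_cm + md² = 0.70978 + 2.073 × 1.0135² = 2.8391 kg·m².
T = 2π√(2.8391/(2.073 × 21.13 × 1.0135)) = 1.589 s.

1.589 s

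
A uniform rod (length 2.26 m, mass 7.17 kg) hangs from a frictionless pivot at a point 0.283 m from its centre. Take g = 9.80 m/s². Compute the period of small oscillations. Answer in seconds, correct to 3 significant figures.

2.68 s

For a physical pendulum T = 2π√(I/(mgd)), with d = 0.2830 m from pivot to centre of mass.
I_cm = mL²/12 = 7.17 × 2.26²/12 = 3.052 kg·m²; I = I_cm + md² = 3.052 + 7.17 × 0.2830² = 3.626 kg·m².
T = 2π√(3.626/(7.17 × 9.80 × 0.2830)) = 2.68 s.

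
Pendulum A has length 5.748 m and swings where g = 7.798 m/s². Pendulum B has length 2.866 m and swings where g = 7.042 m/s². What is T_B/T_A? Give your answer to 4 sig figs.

0.7431

T = 2π√(L/g), so T_B/T_A = √((L_B/g_B)/(L_A/g_A)) = √((2.866/7.042)/(5.748/7.798)) = 0.7431.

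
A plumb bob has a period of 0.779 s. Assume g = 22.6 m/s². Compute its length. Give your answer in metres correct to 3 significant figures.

From T = 2π√(L/g), L = gT²/(4π²) = 22.6 × 0.7790²/(4π²) = 0.347 m.

0.347 m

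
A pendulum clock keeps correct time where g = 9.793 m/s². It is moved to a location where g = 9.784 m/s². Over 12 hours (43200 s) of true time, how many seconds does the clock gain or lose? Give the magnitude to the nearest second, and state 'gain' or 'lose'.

lose 20 s

The clock's period scales as T ∝ 1/√g, so T'/T = √(9.793/9.784) = 1.00046.
In 43200 s of true time the clock registers 43200/1.00046 = 43180.1 s, so it loses 20 s.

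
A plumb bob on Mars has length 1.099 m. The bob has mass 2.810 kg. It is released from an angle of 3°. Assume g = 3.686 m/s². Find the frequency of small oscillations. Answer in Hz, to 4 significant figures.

T = 2π√(L/g) = 2π√(1.099/3.686) = 3.4308 s, so f = 1/T = 0.2915 Hz.

0.2915 Hz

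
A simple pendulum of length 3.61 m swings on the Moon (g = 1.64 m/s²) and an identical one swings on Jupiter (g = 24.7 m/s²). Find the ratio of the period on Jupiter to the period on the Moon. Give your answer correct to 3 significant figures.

T ∝ 1/√g, so T₂/T₁ = √(g₁/g₂) = √(1.64/24.7) = 0.258.

0.258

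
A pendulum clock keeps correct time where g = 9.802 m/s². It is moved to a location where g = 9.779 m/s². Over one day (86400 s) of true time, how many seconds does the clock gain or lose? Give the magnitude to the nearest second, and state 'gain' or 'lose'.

The clock's period scales as T ∝ 1/√g, so T'/T = √(9.802/9.779) = 1.00118.
In 86400 s of true time the clock registers 86400/1.00118 = 86298.6 s, so it loses 101 s.

lose 101 s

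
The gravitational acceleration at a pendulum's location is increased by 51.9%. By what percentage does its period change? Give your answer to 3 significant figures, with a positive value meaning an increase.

-18.9%

T ∝ 1/√g, so T'/T = 1/√(1.519) = 0.8114.
Percentage change in T = (0.8114 − 1) × 100% = -18.9%.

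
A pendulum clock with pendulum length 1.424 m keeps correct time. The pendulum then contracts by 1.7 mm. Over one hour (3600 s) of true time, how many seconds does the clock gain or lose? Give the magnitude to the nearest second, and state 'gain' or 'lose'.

T ∝ √L, so T'/T = √(1.42230/1.424) = 0.999403.
In 3600 s of true time the clock registers 3600/0.999403 = 3602.2 s, so it gains 2 s.

gain 2 s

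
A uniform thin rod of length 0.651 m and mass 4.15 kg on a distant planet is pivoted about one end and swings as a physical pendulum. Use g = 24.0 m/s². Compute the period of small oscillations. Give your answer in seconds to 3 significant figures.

0.845 s

For a physical pendulum T = 2π√(I/(mgd)), with d = 0.3255 m from pivot to centre of mass.
I_cm = mL²/12 = 4.15 × 0.651²/12 = 0.1466 kg·m²; I = I_cm + md² = 0.1466 + 4.15 × 0.3255² = 0.5863 kg·m².
T = 2π√(0.5863/(4.15 × 24.0 × 0.3255)) = 0.845 s.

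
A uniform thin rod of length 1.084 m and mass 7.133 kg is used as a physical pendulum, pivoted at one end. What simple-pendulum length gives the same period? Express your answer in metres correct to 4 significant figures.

The equivalent simple-pendulum length is L_eq = I/(md), where I is about the pivot and d = 0.54200 m.
I_cm = (1/12)mL² = 0.69847 kg·m², so I = I_cm + md² = 0.69847 + 2.0954 = 2.7939 kg·m².
L_eq = 2.7939/(7.133 × 0.54200) = 0.7227 m.

0.7227 m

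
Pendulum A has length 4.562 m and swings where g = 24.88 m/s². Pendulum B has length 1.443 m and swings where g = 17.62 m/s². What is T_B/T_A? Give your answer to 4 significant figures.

0.6683

T = 2π√(L/g), so T_B/T_A = √((L_B/g_B)/(L_A/g_A)) = √((1.443/17.62)/(4.562/24.88)) = 0.6683.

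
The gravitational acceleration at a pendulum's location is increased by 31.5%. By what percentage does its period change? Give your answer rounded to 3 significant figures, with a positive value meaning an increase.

-12.8%

T ∝ 1/√g, so T'/T = 1/√(1.315) = 0.8720.
Percentage change in T = (0.8720 − 1) × 100% = -12.8%.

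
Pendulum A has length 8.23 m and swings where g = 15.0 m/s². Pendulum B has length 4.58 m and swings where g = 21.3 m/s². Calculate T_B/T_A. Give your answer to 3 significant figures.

0.626

T = 2π√(L/g), so T_B/T_A = √((L_B/g_B)/(L_A/g_A)) = √((4.58/21.3)/(8.23/15.0)) = 0.626.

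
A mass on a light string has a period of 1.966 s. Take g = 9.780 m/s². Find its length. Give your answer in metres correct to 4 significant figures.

0.9575 m

From T = 2π√(L/g), L = gT²/(4π²) = 9.780 × 1.9660²/(4π²) = 0.9575 m.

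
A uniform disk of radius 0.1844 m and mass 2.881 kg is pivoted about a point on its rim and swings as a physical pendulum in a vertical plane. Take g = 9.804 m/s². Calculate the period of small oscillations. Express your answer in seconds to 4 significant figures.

I_cm = ½mr² = 0.048982 kg·m². The pivot is at distance d = 0.1844 m from the centre of mass.
By the parallel-axis theorem, I = I_cm + md² = 0.048982 + 0.097964 = 0.14695 kg·m².
T = 2π√(I/(mgd)) = 2π√(0.14695/(2.881 × 9.804 × 0.1844)) = 1.055 s.

1.055 s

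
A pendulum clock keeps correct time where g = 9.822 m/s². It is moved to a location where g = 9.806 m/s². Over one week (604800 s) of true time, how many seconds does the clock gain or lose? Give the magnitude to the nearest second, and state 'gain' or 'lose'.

The clock's period scales as T ∝ 1/√g, so T'/T = √(9.822/9.806) = 1.00082.
In 604800 s of true time the clock registers 604800/1.00082 = 604307.2 s, so it loses 493 s.

lose 493 s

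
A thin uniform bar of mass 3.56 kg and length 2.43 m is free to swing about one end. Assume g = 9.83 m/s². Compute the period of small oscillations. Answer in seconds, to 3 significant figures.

2.55 s

For a physical pendulum T = 2π√(I/(mgd)), with d = 1.215 m from pivot to centre of mass.
I_cm = mL²/12 = 3.56 × 2.43²/12 = 1.752 kg·m²; I = I_cm + md² = 1.752 + 3.56 × 1.215² = 7.007 kg·m².
T = 2π√(7.007/(3.56 × 9.83 × 1.215)) = 2.55 s.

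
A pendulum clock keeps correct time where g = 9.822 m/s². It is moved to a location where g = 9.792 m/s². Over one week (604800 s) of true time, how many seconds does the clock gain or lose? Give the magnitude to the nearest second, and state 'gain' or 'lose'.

The clock's period scales as T ∝ 1/√g, so T'/T = √(9.822/9.792) = 1.00153.
In 604800 s of true time the clock registers 604800/1.00153 = 603875.7 s, so it loses 924 s.

lose 924 s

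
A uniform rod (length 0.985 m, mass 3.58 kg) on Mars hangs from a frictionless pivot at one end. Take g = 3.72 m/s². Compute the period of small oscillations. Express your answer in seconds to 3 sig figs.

For a physical pendulum T = 2π√(I/(mgd)), with d = 0.4925 m from pivot to centre of mass.
I_cm = mL²/12 = 3.58 × 0.985²/12 = 0.2895 kg·m²; I = I_cm + md² = 0.2895 + 3.58 × 0.4925² = 1.158 kg·m².
T = 2π√(1.158/(3.58 × 3.72 × 0.4925)) = 2.64 s.

2.64 s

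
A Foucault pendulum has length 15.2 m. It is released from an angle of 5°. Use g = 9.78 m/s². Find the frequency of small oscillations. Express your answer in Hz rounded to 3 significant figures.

0.128 Hz

T = 2π√(L/g) = 2π√(15.2/9.78) = 7.833 s, so f = 1/T = 0.128 Hz.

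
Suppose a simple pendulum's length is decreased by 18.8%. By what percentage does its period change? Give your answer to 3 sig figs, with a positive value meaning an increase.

T ∝ √L, so T'/T = √(0.8120) = 0.9011.
Percentage change in T = (0.9011 − 1) × 100% = -9.89%.

-9.89%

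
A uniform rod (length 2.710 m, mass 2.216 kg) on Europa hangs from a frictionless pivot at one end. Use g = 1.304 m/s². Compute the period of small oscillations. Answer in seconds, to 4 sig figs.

7.396 s

For a physical pendulum T = 2π√(I/(mgd)), with d = 1.3550 m from pivot to centre of mass.
I_cm = mL²/12 = 2.216 × 2.710²/12 = 1.3562 kg·m²; I = I_cm + md² = 1.3562 + 2.216 × 1.3550² = 5.4248 kg·m².
T = 2π√(5.4248/(2.216 × 1.304 × 1.3550)) = 7.396 s.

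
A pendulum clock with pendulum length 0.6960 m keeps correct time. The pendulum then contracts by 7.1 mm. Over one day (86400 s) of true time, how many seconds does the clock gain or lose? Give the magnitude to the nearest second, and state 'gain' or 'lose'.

gain 444 s

T ∝ √L, so T'/T = √(0.68890/0.6960) = 0.994886.
In 86400 s of true time the clock registers 86400/0.994886 = 86844.1 s, so it gains 444 s.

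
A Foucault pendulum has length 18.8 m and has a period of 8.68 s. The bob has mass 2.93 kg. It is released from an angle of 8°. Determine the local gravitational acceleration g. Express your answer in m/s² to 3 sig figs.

9.85 m/s²

From T = 2π√(L/g), g = 4π²L/T² = 4π² × 18.8/8.680² = 9.85 m/s².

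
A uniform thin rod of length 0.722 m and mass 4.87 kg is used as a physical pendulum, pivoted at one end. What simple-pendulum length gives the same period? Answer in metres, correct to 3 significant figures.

The equivalent simple-pendulum length is L_eq = I/(md), where I is about the pivot and d = 0.3610 m.
I_cm = (1/12)mL² = 0.2116 kg·m², so I = I_cm + md² = 0.2116 + 0.6347 = 0.8462 kg·m².
L_eq = 0.8462/(4.87 × 0.3610) = 0.481 m.

0.481 m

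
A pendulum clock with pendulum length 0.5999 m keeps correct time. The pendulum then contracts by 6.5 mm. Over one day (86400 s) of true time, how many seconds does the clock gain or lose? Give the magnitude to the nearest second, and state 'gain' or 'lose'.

T ∝ √L, so T'/T = √(0.59340/0.5999) = 0.994568.
In 86400 s of true time the clock registers 86400/0.994568 = 86871.9 s, so it gains 472 s.

gain 472 s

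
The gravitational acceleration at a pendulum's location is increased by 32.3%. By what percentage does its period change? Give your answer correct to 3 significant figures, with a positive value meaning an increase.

T ∝ 1/√g, so T'/T = 1/√(1.323) = 0.8694.
Percentage change in T = (0.8694 − 1) × 100% = -13.1%.

-13.1%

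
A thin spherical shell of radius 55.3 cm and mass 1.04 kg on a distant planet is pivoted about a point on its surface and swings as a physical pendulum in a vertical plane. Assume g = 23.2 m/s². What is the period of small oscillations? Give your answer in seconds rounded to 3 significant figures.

I_cm = (2/3)mr² = 0.2120 kg·m². The pivot is at distance d = 0.553 m from the centre of mass.
By the parallel-axis theorem, I = I_cm + md² = 0.2120 + 0.3180 = 0.5301 kg·m².
T = 2π√(I/(mgd)) = 2π√(0.5301/(1.04 × 23.2 × 0.553)) = 1.25 s.

1.25 s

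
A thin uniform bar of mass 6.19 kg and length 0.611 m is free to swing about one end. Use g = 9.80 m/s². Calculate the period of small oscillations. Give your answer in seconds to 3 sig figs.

1.28 s

For a physical pendulum T = 2π√(I/(mgd)), with d = 0.3055 m from pivot to centre of mass.
I_cm = mL²/12 = 6.19 × 0.611²/12 = 0.1926 kg·m²; I = I_cm + md² = 0.1926 + 6.19 × 0.3055² = 0.7703 kg·m².
T = 2π√(0.7703/(6.19 × 9.80 × 0.3055)) = 1.28 s.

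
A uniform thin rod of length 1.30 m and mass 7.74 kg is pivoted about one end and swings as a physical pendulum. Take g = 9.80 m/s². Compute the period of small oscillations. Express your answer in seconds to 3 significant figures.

For a physical pendulum T = 2π√(I/(mgd)), with d = 0.6500 m from pivot to centre of mass.
I_cm = mL²/12 = 7.74 × 1.30²/12 = 1.090 kg·m²; I = I_cm + md² = 1.090 + 7.74 × 0.6500² = 4.360 kg·m².
T = 2π√(4.360/(7.74 × 9.80 × 0.6500)) = 1.87 s.

1.87 s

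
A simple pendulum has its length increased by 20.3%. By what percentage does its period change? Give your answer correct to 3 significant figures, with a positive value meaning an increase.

T ∝ √L, so T'/T = √(1.203) = 1.097.
Percentage change in T = (1.097 − 1) × 100% = 9.68%.

9.68%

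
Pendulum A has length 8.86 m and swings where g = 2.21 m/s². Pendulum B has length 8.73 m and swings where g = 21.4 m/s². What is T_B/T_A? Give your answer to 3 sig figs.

0.319

T = 2π√(L/g), so T_B/T_A = √((L_B/g_B)/(L_A/g_A)) = √((8.73/21.4)/(8.86/2.21)) = 0.319.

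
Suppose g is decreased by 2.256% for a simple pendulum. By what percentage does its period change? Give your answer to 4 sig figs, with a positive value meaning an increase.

T ∝ 1/√g, so T'/T = 1/√(0.97744) = 1.0115.
Percentage change in T = (1.0115 − 1) × 100% = 1.147%.

1.147%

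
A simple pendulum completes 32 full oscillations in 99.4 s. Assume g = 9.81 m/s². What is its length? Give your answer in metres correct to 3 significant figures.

T = 99.4/32 = 3.106 s.
From T = 2π√(L/g), L = gT²/(4π²) = 9.81 × 3.106²/(4π²) = 2.40 m.

2.40 m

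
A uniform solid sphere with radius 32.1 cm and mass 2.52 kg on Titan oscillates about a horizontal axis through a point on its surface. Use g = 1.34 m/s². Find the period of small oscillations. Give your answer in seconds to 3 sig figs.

3.64 s

I_cm = (2/5)mr² = 0.1039 kg·m². The pivot is at distance d = 0.321 m from the centre of mass.
By the parallel-axis theorem, I = I_cm + md² = 0.1039 + 0.2597 = 0.3635 kg·m².
T = 2π√(I/(mgd)) = 2π√(0.3635/(2.52 × 1.34 × 0.321)) = 3.64 s.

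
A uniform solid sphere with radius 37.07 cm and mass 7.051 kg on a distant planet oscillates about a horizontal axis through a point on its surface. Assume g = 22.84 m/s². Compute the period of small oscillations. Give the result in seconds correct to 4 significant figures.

0.9471 s

I_cm = (2/5)mr² = 0.38758 kg·m². The pivot is at distance d = 0.3707 m from the centre of mass.
By the parallel-axis theorem, I = I_cm + md² = 0.38758 + 0.96894 = 1.3565 kg·m².
T = 2π√(I/(mgd)) = 2π√(1.3565/(7.051 × 22.84 × 0.3707)) = 0.9471 s.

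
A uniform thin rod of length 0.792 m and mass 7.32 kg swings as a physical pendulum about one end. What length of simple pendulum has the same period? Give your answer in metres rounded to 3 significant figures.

0.528 m

The equivalent simple-pendulum length is L_eq = I/(md), where I is about the pivot and d = 0.3960 m.
I_cm = (1/12)mL² = 0.3826 kg·m², so I = I_cm + md² = 0.3826 + 1.148 = 1.531 kg·m².
L_eq = 1.531/(7.32 × 0.3960) = 0.528 m.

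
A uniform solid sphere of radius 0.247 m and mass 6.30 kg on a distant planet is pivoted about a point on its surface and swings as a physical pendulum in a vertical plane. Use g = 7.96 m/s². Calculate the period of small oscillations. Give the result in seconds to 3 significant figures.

1.31 s

I_cm = (2/5)mr² = 0.1537 kg·m². The pivot is at distance d = 0.247 m from the centre of mass.
By the parallel-axis theorem, I = I_cm + md² = 0.1537 + 0.3844 = 0.5381 kg·m².
T = 2π√(I/(mgd)) = 2π√(0.5381/(6.30 × 7.96 × 0.247)) = 1.31 s.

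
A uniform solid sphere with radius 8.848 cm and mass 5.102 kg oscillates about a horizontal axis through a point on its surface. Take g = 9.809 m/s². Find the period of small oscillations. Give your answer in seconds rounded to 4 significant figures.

0.7061 s

I_cm = (2/5)mr² = 0.015977 kg·m². The pivot is at distance d = 0.08848 m from the centre of mass.
By the parallel-axis theorem, I = I_cm + md² = 0.015977 + 0.039942 = 0.055919 kg·m².
T = 2π√(I/(mgd)) = 2π√(0.055919/(5.102 × 9.809 × 0.08848)) = 0.7061 s.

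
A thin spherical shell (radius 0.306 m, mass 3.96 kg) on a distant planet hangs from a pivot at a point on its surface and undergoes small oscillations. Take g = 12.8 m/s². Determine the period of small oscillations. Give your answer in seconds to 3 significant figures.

1.25 s

I_cm = (2/3)mr² = 0.2472 kg·m². The pivot is at distance d = 0.306 m from the centre of mass.
By the parallel-axis theorem, I = I_cm + md² = 0.2472 + 0.3708 = 0.6180 kg·m².
T = 2π√(I/(mgd)) = 2π√(0.6180/(3.96 × 12.8 × 0.306)) = 1.25 s.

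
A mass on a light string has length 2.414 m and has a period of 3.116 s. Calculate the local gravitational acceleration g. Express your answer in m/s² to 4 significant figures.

9.815 m/s²

From T = 2π√(L/g), g = 4π²L/T² = 4π² × 2.414/3.1160² = 9.815 m/s².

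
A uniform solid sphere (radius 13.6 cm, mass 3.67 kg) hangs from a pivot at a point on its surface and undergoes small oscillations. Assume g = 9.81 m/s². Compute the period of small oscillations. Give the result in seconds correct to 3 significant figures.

I_cm = (2/5)mr² = 0.02715 kg·m². The pivot is at distance d = 0.136 m from the centre of mass.
By the parallel-axis theorem, I = I_cm + md² = 0.02715 + 0.06788 = 0.09503 kg·m².
T = 2π√(I/(mgd)) = 2π√(0.09503/(3.67 × 9.81 × 0.136)) = 0.875 s.

0.875 s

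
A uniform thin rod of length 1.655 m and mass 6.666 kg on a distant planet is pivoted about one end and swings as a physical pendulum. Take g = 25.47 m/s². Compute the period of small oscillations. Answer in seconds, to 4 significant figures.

1.308 s

For a physical pendulum T = 2π√(I/(mgd)), with d = 0.82750 m from pivot to centre of mass.
I_cm = mL²/12 = 6.666 × 1.655²/12 = 1.5215 kg·m²; I = I_cm + md² = 1.5215 + 6.666 × 0.82750² = 6.0861 kg·m².
T = 2π√(6.0861/(6.666 × 25.47 × 0.82750)) = 1.308 s.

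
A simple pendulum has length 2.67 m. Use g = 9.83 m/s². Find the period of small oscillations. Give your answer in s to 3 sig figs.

3.27 s

T = 2π√(L/g) = 2π√(2.67/9.83) = 2π × 0.5212 = 3.27 s.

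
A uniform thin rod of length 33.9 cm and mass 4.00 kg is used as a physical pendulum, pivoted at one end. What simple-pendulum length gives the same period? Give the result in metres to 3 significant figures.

0.226 m

The equivalent simple-pendulum length is L_eq = I/(md), where I is about the pivot and d = 0.1695 m.
I_cm = (1/12)mL² = 0.03831 kg·m², so I = I_cm + md² = 0.03831 + 0.1149 = 0.1532 kg·m².
L_eq = 0.1532/(4.00 × 0.1695) = 0.226 m.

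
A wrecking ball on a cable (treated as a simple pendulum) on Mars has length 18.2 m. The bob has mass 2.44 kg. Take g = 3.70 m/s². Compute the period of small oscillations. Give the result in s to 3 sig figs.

T = 2π√(L/g) = 2π√(18.2/3.70) = 2π × 2.218 = 13.9 s.

13.9 s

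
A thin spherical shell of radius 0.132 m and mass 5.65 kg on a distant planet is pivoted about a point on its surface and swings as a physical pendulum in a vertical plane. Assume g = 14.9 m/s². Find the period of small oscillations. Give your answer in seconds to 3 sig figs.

0.763 s

I_cm = (2/3)mr² = 0.06563 kg·m². The pivot is at distance d = 0.132 m from the centre of mass.
By the parallel-axis theorem, I = I_cm + md² = 0.06563 + 0.09845 = 0.1641 kg·m².
T = 2π√(I/(mgd)) = 2π√(0.1641/(5.65 × 14.9 × 0.132)) = 0.763 s.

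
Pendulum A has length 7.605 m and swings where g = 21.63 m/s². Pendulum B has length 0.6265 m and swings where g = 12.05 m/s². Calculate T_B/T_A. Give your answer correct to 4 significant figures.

T = 2π√(L/g), so T_B/T_A = √((L_B/g_B)/(L_A/g_A)) = √((0.6265/12.05)/(7.605/21.63)) = 0.3845.

0.3845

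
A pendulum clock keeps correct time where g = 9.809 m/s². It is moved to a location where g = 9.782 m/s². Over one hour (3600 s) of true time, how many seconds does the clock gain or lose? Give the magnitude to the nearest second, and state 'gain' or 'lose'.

lose 5 s

The clock's period scales as T ∝ 1/√g, so T'/T = √(9.809/9.782) = 1.00138.
In 3600 s of true time the clock registers 3600/1.00138 = 3595.0 s, so it loses 5 s.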